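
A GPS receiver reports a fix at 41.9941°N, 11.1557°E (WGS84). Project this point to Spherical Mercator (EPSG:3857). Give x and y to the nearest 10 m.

x 1241850 m, y 5160100 m

Web Mercator is spherical with R = a = 6378137 m.
x = R·λ = 6378137 × 0.194703695 = 1241846.843 m.
y = R·ln tan(π/4 + φ/2) = 6378137 × 0.809028670 = 5160095.694 m.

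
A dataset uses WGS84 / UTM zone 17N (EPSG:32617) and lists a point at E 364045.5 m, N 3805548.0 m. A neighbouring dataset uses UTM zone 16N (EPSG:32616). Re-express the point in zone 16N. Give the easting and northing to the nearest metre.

E 915800 m, N 3813833 m

UTM 17N → geographic: φ = 34.38240029°, λ = -82.47879999°.
UTM 16N (λ₀ = -87°) forward: E = 915800.172 m, N = 3813832.892 m.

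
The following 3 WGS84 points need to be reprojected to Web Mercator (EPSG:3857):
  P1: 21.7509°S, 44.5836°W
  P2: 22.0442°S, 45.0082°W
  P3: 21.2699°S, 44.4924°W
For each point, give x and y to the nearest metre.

P1: x -4963024 m, y -2481644 m; P2: x -5010290 m, y -2516833 m; P3: x -4952871 m, y -2424091 m

Web Mercator: x = R·λ, y = R·ln tan(π/4+φ/2), R = 6378137 m.
P1 (-21.7509°, -44.5836°) → (-4963023.650, -2481643.948) m.
P2 (-22.0442°, -45.0082°) → (-5010289.906, -2516832.800) m.
P3 (-21.2699°, -44.4924°) → (-4952871.312, -2424090.531) m.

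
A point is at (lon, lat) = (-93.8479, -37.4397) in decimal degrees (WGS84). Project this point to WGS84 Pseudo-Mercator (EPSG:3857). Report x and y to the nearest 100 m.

x -10447100 m, y -4500600 m

Web Mercator is spherical with R = a = 6378137 m.
x = R·λ = 6378137 × -1.637954851 = -10447100.440 m.
y = R·ln tan(π/4 + φ/2) = 6378137 × -0.705625138 = -4500573.803 m.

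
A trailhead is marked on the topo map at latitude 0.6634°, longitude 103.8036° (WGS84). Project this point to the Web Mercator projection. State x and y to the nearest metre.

Web Mercator is spherical with R = a = 6378137 m.
x = R·λ = 6378137 × 1.811714595 = 11555363.895 m.
y = R·ln tan(π/4 + φ/2) = 6378137 × 0.011578773 = 73851.000 m.

x 11555364 m, y 73851 m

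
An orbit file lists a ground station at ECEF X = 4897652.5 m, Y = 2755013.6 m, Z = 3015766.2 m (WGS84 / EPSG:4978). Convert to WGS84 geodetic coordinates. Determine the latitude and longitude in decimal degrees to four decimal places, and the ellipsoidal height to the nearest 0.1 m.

λ = atan2(Y, X) = 29.35850064°; p = √(X²+Y²) = 5619350.5 m.
Bowring's method on WGS84 (a = 6378137 m, b = 6356752.314 m) gives φ = 28.38190032°, h = 4119.700 m.

lat 28.3819°, lon 29.3585°, h 4119.7 m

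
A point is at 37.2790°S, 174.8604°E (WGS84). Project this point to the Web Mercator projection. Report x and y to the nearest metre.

x 19465371 m, y -4478067 m

Web Mercator is spherical with R = a = 6378137 m.
x = R·λ = 6378137 × 3.051889711 = 19465370.688 m.
y = R·ln tan(π/4 + φ/2) = 6378137 × -0.702096469 = -4478067.468 m.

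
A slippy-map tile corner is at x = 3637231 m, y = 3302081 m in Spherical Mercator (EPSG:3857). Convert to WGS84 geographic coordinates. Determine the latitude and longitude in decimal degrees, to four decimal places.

lat 28.4204°, lon 32.6738°

R = 6378137 m. λ = x/R = 32.67380199°.
φ = 2·arctan(exp(y/R)) − 90° = 2·arctan(1.67819) − 90° = 28.42040197°.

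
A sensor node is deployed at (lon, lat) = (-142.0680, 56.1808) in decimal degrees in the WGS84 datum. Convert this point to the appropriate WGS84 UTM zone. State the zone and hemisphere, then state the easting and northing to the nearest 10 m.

Zone 7N: E 433700 m, N 6226720 m

Longitude -142.0680° lies in the 6° band [-144°, -138°), giving zone 7; latitude is north of the equator, so 7N.
Zone 7 central meridian λ₀ = 6×7 − 183 = -141°; Δλ = -1.0680°.
Transverse Mercator on WGS84 with k₀ = 0.9996 gives E = 433703.929 m, N = 6226715.795 m.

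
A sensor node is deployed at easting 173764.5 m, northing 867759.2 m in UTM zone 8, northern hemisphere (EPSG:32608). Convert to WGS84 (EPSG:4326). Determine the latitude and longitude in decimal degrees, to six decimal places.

lat 7.840000°, lon -137.958000°

Zone 8N: λ₀ = -135°, k₀ = 0.9996, false easting 500000 m.
Meridian distance M = (N − FN)/k₀ = 868106.4 m.
Inverse transverse Mercator on WGS84 gives φ = 7.84000037°, λ = -137.95799982°.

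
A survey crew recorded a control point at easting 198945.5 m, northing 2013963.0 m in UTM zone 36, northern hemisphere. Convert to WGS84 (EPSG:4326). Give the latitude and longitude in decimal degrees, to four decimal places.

lat 18.1938°, lon 30.1540°

Zone 36N: λ₀ = 33°, k₀ = 0.9996, false easting 500000 m.
Meridian distance M = (N − FN)/k₀ = 2014768.9 m.
Inverse transverse Mercator on WGS84 gives φ = 18.19380035°, λ = 30.15400033°.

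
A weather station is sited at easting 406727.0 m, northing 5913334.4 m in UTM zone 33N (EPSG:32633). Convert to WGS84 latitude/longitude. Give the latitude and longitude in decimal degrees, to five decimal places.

Zone 33N: λ₀ = 15°, k₀ = 0.9996, false easting 500000 m.
Meridian distance M = (N − FN)/k₀ = 5915700.7 m.
Inverse transverse Mercator on WGS84 gives φ = 53.36089993°, λ = 13.59840010°.

lat 53.36090°, lon 13.59840°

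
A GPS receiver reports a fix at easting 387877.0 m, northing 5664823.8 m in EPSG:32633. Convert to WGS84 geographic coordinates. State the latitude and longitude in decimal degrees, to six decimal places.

Zone 33N: λ₀ = 15°, k₀ = 0.9996, false easting 500000 m.
Meridian distance M = (N − FN)/k₀ = 5667090.6 m.
Inverse transverse Mercator on WGS84 gives φ = 51.12390021°, λ = 13.39779934°.

lat 51.123900°, lon 13.397799°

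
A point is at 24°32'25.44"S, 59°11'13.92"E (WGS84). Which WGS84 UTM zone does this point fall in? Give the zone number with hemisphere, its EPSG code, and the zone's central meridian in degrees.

UTM zone = ⌊(λ + 180)/6⌋ + 1; 59.1872° ∈ [54°, 60°) → zone 40.
Hemisphere: S (φ < 0).
Central meridian λ₀ = 6×40 − 183 = 57°.
EPSG code: 32740.

Zone 40S (EPSG:32740), central meridian 57°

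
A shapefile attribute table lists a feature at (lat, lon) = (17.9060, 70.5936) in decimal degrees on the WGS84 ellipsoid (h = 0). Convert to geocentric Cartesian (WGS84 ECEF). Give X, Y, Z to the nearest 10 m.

WGS84: a = 6378137 m, e² = 0.006694380; N(φ) = a/√(1−e²sin²φ) = 6380156.050 m.
X = (N+h)·cosφ·cosλ = 2017228.199 m; Y = (N+h)·cosφ·sinλ = 5726188.319 m; Z = (N(1−e²)+h)·sinφ = 1948487.138 m.

X 2017230 m, Y 5726190 m, Z 1948490 m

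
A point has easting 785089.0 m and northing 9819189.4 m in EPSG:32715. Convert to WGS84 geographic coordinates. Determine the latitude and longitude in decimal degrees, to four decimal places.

lat -1.6342°, lon -90.4378°

Zone 15S: λ₀ = -93°, k₀ = 0.9996, false easting 500000 m, false northing 10000000 m.
Meridian distance M = (N − FN)/k₀ = -180883.0 m.
Inverse transverse Mercator on WGS84 gives φ = -1.63420024°, λ = -90.43780039°.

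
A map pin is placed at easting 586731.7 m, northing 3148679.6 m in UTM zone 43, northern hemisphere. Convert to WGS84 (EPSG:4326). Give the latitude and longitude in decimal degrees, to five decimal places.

Zone 43N: λ₀ = 75°, k₀ = 0.9996, false easting 500000 m.
Meridian distance M = (N − FN)/k₀ = 3149939.6 m.
Inverse transverse Mercator on WGS84 gives φ = 28.46179987°, λ = 75.88590037°.

lat 28.46180°, lon 75.88590°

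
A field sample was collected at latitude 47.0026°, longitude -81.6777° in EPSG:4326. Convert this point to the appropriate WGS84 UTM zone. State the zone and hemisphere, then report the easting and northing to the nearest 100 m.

Longitude -81.6777° lies in the 6° band [-84°, -78°), giving zone 17; latitude is north of the equator, so 17N.
Zone 17 central meridian λ₀ = 6×17 − 183 = -81°; Δλ = -0.6777°.
Transverse Mercator on WGS84 with k₀ = 0.9996 gives E = 448480.049 m, N = 5205675.890 m.

Zone 17N: E 448500 m, N 5205700 m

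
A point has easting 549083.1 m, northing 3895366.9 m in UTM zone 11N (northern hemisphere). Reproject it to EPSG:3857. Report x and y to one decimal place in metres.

x -12964356.9 m, y 4191107.3 m

Unproject from UTM 11N (λ₀ = -117°) → φ = 35.20010006°, λ = -116.46079953°.
Web Mercator (R = 6378137 m): x = -12964356.901 m, y = 4191107.301 m.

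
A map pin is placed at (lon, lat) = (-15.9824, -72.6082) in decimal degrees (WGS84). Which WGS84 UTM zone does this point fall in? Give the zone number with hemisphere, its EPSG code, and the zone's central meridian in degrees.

UTM zone = ⌊(λ + 180)/6⌋ + 1; -15.9824° ∈ [-18°, -12°) → zone 28.
Hemisphere: S (φ < 0).
Central meridian λ₀ = 6×28 − 183 = -15°.
EPSG code: 32728.

Zone 28S (EPSG:32728), central meridian -15°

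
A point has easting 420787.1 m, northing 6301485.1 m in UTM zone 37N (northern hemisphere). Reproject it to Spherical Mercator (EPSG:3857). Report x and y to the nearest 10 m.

x 4196880 m, y 7729600 m

Unproject from UTM 37N (λ₀ = 39°) → φ = 56.85040010°, λ = 37.70120059°.
Web Mercator (R = 6378137 m): x = 4196878.452 m, y = 7729603.023 m.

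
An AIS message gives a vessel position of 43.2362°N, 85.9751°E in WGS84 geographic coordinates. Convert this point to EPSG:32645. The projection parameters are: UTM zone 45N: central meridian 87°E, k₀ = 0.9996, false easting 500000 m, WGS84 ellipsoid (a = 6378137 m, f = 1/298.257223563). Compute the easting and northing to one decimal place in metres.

Zone 45 central meridian λ₀ = 6×45 − 183 = 87°; Δλ = -1.0249°.
Transverse Mercator on WGS84 with k₀ = 0.9996 gives E = 416782.511 m, N = 4787554.822 m.

E 416782.5 m, N 4787554.8 m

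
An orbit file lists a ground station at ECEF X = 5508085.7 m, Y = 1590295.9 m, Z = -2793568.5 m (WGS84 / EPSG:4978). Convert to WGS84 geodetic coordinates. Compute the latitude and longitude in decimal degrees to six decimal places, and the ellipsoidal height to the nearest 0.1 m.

λ = atan2(Y, X) = 16.10449999°; p = √(X²+Y²) = 5733066.3 m.
Bowring's method on WGS84 (a = 6378137 m, b = 6356752.314 m) gives φ = -26.13050025°, h = 3449.063 m.

lat -26.130500°, lon 16.104500°, h 3449.1 m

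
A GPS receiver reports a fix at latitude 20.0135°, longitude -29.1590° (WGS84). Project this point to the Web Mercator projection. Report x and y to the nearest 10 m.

x -3245970 m, y 2274630 m

Web Mercator is spherical with R = a = 6378137 m.
x = R·λ = 6378137 × -0.508920557 = -3245965.032 m.
y = R·ln tan(π/4 + φ/2) = 6378137 × 0.356629256 = 2274630.256 m.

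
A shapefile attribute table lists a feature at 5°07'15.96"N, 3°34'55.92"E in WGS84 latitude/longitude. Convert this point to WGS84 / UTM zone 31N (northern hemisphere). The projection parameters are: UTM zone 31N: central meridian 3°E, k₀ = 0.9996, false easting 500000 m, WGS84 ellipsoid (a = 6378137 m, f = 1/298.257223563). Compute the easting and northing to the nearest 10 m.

Zone 31 central meridian λ₀ = 6×31 − 183 = 3°; Δλ = +0.5822°.
Transverse Mercator on WGS84 with k₀ = 0.9996 gives E = 564528.503 m, N = 566079.796 m.

E 564530 m, N 566080 m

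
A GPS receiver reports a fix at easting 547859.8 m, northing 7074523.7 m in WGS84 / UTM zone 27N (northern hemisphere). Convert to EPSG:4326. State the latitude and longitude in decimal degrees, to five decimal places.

Zone 27N: λ₀ = -21°, k₀ = 0.9996, false easting 500000 m.
Meridian distance M = (N − FN)/k₀ = 7077354.6 m.
Inverse transverse Mercator on WGS84 gives φ = 63.79490041°, λ = -20.02860083°.

lat 63.79490°, lon -20.02860°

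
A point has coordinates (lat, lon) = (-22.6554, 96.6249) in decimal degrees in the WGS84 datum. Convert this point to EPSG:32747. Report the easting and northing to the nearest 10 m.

E 255930 m, N 7492680 m

Zone 47 central meridian λ₀ = 6×47 − 183 = 99°; Δλ = -2.3751°.
Transverse Mercator on WGS84 with k₀ = 0.9996 gives E = 255933.149 m, N = 7492677.221 m.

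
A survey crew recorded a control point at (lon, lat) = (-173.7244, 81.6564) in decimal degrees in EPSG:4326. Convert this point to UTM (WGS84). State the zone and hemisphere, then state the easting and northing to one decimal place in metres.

Zone 2N: E 455880.1 m, N 9067512.2 m

Longitude -173.7244° lies in the 6° band [-174°, -168°), giving zone 2; latitude is north of the equator, so 2N.
Zone 2 central meridian λ₀ = 6×2 − 183 = -171°; Δλ = -2.7244°.
Transverse Mercator on WGS84 with k₀ = 0.9996 gives E = 455880.143 m, N = 9067512.152 m.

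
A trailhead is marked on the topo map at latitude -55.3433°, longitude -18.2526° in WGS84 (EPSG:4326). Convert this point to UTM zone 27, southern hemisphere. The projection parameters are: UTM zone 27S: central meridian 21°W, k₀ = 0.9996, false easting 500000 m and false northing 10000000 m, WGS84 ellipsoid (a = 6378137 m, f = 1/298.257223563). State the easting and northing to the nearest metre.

E 674220 m, N 3863568 m

Zone 27 central meridian λ₀ = 6×27 − 183 = -21°; Δλ = +2.7474°.
Transverse Mercator on WGS84 with k₀ = 0.9996 gives E = 674219.847 m, N = 3863568.416 m.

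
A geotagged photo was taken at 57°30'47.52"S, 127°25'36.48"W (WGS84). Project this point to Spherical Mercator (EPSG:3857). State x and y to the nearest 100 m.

Web Mercator is spherical with R = a = 6378137 m.
x = R·λ = 6378137 × -2.224017215 = -14185086.489 m.
y = R·ln tan(π/4 + φ/2) = 6378137 × -1.233235320 = -7865743.825 m.

x -14185100 m, y -7865700 m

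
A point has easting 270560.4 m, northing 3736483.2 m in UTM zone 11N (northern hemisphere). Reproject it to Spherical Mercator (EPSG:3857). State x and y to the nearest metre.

x -13300097 m, y 3994426 m

Unproject from UTM 11N (λ₀ = -117°) → φ = 33.74360026°, λ = -119.47679991°.
Web Mercator (R = 6378137 m): x = -13300096.527 m, y = 3994425.547 m.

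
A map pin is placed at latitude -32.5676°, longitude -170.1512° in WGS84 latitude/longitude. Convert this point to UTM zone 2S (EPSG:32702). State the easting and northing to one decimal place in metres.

Zone 2 central meridian λ₀ = 6×2 − 183 = -171°; Δλ = +0.8488°.
Transverse Mercator on WGS84 with k₀ = 0.9996 gives E = 579677.100 m, N = 6396329.596 m.

E 579677.1 m, N 6396329.6 m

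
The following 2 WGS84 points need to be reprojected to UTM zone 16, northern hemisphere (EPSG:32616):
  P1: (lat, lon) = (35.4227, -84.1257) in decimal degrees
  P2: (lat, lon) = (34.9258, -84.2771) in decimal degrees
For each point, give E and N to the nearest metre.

P1: E 760965 m, N 3923716 m; P2: E 748726 m, N 3868200 m

UTM zone 16N: λ₀ = -87°, k₀ = 0.9996.
P1 (35.4227°, -84.1257°) → (760964.895, 3923716.358) m.
P2 (34.9258°, -84.2771°) → (748725.729, 3868199.785) m.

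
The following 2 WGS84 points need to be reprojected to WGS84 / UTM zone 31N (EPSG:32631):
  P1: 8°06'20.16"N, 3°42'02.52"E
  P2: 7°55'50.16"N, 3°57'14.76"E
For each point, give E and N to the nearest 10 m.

P1: E 577200 m, N 896040 m; P2: E 605160 m, N 876750 m

UTM zone 31N: λ₀ = 3°, k₀ = 0.9996.
P1 (8.1056°, 3.7007°) → (577198.431, 896038.685) m.
P2 (7.9306°, 3.9541°) → (605163.456, 876746.405) m.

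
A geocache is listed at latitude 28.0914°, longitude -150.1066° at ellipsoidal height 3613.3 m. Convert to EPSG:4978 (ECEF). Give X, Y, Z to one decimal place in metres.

X -4884545.6 m, Y -2807989.6 m, Z 2987146.3 m

WGS84: a = 6378137 m, e² = 0.006694380; N(φ) = a/√(1−e²sin²φ) = 6382875.900 m.
X = (N+h)·cosφ·cosλ = -4884545.605 m; Y = (N+h)·cosφ·sinλ = -2807989.642 m; Z = (N(1−e²)+h)·sinφ = 2987146.255 m.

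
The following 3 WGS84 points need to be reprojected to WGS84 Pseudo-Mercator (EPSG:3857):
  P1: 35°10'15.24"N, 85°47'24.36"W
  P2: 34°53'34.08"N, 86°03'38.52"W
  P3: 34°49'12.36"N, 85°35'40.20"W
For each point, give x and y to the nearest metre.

Web Mercator: x = R·λ, y = R·ln tan(π/4+φ/2), R = 6378137 m.
P1 (35.1709°, -85.7901°) → (-9550110.247, 4187130.093) m.
P2 (34.8928°, -86.0607°) → (-9580233.301, 4149322.618) m.
P3 (34.8201°, -85.5945°) → (-9528336.155, 4139460.248) m.

P1: x -9550110 m, y 4187130 m; P2: x -9580233 m, y 4149323 m; P3: x -9528336 m, y 4139460 m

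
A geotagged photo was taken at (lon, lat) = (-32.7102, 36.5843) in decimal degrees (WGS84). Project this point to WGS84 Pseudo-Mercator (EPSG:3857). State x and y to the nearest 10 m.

x -3641280 m, y 4381320 m

Web Mercator is spherical with R = a = 6378137 m.
x = R·λ = 6378137 × -0.570900689 = -3641282.808 m.
y = R·ln tan(π/4 + φ/2) = 6378137 × 0.686927999 = 4381320.884 m.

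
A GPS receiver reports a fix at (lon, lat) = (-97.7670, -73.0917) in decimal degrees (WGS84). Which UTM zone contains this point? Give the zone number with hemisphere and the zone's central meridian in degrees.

Zone 14S, central meridian -99°

UTM zone = ⌊(λ + 180)/6⌋ + 1; -97.7670° ∈ [-102°, -96°) → zone 14.
Hemisphere: S (φ < 0).
Central meridian λ₀ = 6×14 − 183 = -99°.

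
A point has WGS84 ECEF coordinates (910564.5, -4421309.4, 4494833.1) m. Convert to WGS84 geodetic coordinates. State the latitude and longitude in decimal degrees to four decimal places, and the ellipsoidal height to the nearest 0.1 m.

lat 45.0698°, lon -78.3627°, h 2829.2 m

λ = atan2(Y, X) = -78.36269962°; p = √(X²+Y²) = 4514100.6 m.
Bowring's method on WGS84 (a = 6378137 m, b = 6356752.314 m) gives φ = 45.06979966°, h = 2829.226 m.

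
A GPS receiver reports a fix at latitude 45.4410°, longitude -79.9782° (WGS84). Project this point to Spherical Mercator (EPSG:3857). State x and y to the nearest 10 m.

x -8903130 m, y 5691220 m

Web Mercator is spherical with R = a = 6378137 m.
x = R·λ = 6378137 × -1.395882920 = -8903132.499 m.
y = R·ln tan(π/4 + φ/2) = 6378137 × 0.892300866 = 5691217.166 m.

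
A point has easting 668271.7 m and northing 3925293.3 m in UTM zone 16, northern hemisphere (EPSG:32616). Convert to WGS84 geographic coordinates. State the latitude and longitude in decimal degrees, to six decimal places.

lat 35.456900°, lon -85.145700°

Zone 16N: λ₀ = -87°, k₀ = 0.9996, false easting 500000 m.
Meridian distance M = (N − FN)/k₀ = 3926864.0 m.
Inverse transverse Mercator on WGS84 gives φ = 35.45689974°, λ = -85.14569990°.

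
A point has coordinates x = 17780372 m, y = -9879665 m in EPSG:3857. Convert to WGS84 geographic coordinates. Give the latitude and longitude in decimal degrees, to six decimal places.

R = 6378137 m. λ = x/R = 159.72379925°.
φ = 2·arctan(exp(y/R)) − 90° = 2·arctan(0.21246) − 90° = -66.01029830°.

lat -66.010298°, lon 159.723799°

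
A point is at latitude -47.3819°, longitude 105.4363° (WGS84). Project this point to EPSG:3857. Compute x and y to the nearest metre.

Web Mercator is spherical with R = a = 6378137 m.
x = R·λ = 6378137 × 1.840210586 = 11737115.227 m.
y = R·ln tan(π/4 + φ/2) = 6378137 × -0.941440139 = -6004634.187 m.

x 11737115 m, y -6004634 m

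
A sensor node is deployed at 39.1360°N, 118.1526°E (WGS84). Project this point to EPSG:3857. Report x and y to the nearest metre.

x 13152687 m, y 4741171 m

Web Mercator is spherical with R = a = 6378137 m.
x = R·λ = 6378137 × 2.062151890 = 13152687.268 m.
y = R·ln tan(π/4 + φ/2) = 6378137 × 0.743347340 = 4741171.170 m.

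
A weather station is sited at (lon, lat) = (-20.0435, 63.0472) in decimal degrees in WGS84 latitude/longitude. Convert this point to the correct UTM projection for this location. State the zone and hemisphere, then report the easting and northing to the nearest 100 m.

Zone 27N: E 548400 m, N 6991200 m

Longitude -20.0435° lies in the 6° band [-24°, -18°), giving zone 27; latitude is north of the equator, so 27N.
Zone 27 central meridian λ₀ = 6×27 − 183 = -21°; Δλ = +0.9565°.
Transverse Mercator on WGS84 with k₀ = 0.9996 gives E = 548369.606 m, N = 6991208.019 m.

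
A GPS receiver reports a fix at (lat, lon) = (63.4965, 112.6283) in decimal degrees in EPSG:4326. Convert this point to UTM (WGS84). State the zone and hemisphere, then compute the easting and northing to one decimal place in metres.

Zone 49N: E 581067.1 m, N 7041940.7 m

Longitude 112.6283° lies in the 6° band [108°, 114°), giving zone 49; latitude is north of the equator, so 49N.
Zone 49 central meridian λ₀ = 6×49 − 183 = 111°; Δλ = +1.6283°.
Transverse Mercator on WGS84 with k₀ = 0.9996 gives E = 581067.106 m, N = 7041940.710 m.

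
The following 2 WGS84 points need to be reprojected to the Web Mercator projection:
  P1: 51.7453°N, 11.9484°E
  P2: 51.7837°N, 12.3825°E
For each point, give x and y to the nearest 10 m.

P1: x 1330090 m, y 6754200 m; P2: x 1378410 m, y 6761110 m

Web Mercator: x = R·λ, y = R·ln tan(π/4+φ/2), R = 6378137 m.
P1 (51.7453°, 11.9484°) → (1330089.804, 6754202.798) m.
P2 (51.7837°, 12.3825°) → (1378413.595, 6761109.733) m.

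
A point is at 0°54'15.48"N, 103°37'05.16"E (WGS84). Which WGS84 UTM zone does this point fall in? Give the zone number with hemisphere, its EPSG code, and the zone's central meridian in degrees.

UTM zone = ⌊(λ + 180)/6⌋ + 1; 103.6181° ∈ [102°, 108°) → zone 48.
Hemisphere: N (φ ≥ 0).
Central meridian λ₀ = 6×48 − 183 = 105°.
EPSG code: 32648.

Zone 48N (EPSG:32648), central meridian 105°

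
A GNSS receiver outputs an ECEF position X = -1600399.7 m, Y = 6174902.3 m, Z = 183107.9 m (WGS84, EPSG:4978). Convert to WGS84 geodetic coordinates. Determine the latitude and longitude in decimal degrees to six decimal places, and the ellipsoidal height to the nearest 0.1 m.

λ = atan2(Y, X) = 104.53009999°; p = √(X²+Y²) = 6378926.1 m.
Bowring's method on WGS84 (a = 6378137 m, b = 6356752.314 m) gives φ = 1.65530042°, h = 3434.277 m.

lat 1.655300°, lon 104.530100°, h 3434.3 m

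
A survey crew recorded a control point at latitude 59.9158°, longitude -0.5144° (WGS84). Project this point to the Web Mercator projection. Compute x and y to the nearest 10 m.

Web Mercator is spherical with R = a = 6378137 m.
x = R·λ = 6378137 × -0.008977974 = -57262.746 m.
y = R·ln tan(π/4 + φ/2) = 6378137 × 1.314022496 = 8381015.498 m.

x -57260 m, y 8381020 m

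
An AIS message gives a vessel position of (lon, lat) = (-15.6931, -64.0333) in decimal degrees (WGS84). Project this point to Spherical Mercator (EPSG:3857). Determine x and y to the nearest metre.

x -1746948 m, y -9358225 m

Web Mercator is spherical with R = a = 6378137 m.
x = R·λ = 6378137 × -0.273896265 = -1746947.901 m.
y = R·ln tan(π/4 + φ/2) = 6378137 × -1.467234928 = -9358225.383 m.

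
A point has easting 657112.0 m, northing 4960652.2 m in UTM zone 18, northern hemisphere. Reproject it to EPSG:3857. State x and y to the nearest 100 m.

x -8127900 m, y 5587300 m

Unproject from UTM 18N (λ₀ = -75°) → φ = 44.78200018°, λ = -73.01409961°.
Web Mercator (R = 6378137 m): x = -8127892.390 m, y = 5587266.919 m.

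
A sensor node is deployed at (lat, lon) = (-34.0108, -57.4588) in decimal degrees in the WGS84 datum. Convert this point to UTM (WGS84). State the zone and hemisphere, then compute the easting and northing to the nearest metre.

Longitude -57.4588° lies in the 6° band [-60°, -54°), giving zone 21; latitude is south of the equator, so 21S.
Zone 21 central meridian λ₀ = 6×21 − 183 = -57°; Δλ = -0.4588°.
Transverse Mercator on WGS84 with k₀ = 0.9996 gives E = 457636.007 m, N = 6236551.663 m.

Zone 21S: E 457636 m, N 6236552 m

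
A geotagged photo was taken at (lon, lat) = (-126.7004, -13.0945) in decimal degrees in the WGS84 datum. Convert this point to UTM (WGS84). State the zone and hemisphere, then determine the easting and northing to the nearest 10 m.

Zone 9S: E 749340 m, N 8551280 m

Longitude -126.7004° lies in the 6° band [-132°, -126°), giving zone 9; latitude is south of the equator, so 9S.
Zone 9 central meridian λ₀ = 6×9 − 183 = -129°; Δλ = +2.2996°.
Transverse Mercator on WGS84 with k₀ = 0.9996 gives E = 749337.548 m, N = 8551279.776 m.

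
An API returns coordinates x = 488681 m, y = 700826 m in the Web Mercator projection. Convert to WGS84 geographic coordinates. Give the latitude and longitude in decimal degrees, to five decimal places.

R = 6378137 m. λ = x/R = 4.38989611°.
φ = 2·arctan(exp(y/R)) − 90° = 2·arctan(1.11614) − 90° = 6.28299682°.

lat 6.28300°, lon 4.38990°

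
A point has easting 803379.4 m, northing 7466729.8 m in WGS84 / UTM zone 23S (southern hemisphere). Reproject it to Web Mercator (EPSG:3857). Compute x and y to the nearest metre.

Unproject from UTM 23S (λ₀ = -45°) → φ = -22.87989964°, λ = -42.04319992°.
Web Mercator (R = 6378137 m): x = -4680227.606 m, y = -2617500.977 m.

x -4680228 m, y -2617501 m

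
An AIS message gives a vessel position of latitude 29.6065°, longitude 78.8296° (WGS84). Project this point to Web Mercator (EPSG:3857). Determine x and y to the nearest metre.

Web Mercator is spherical with R = a = 6378137 m.
x = R·λ = 6378137 × 1.375836068 = 8775270.931 m.
y = R·ln tan(π/4 + φ/2) = 6378137 × 0.541391430 = 3453068.708 m.

x 8775271 m, y 3453069 m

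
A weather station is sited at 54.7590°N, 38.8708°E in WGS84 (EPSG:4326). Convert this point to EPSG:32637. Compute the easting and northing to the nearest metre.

E 491686 m, N 6067981 m

Zone 37 central meridian λ₀ = 6×37 − 183 = 39°; Δλ = -0.1292°.
Transverse Mercator on WGS84 with k₀ = 0.9996 gives E = 491685.805 m, N = 6067981.373 m.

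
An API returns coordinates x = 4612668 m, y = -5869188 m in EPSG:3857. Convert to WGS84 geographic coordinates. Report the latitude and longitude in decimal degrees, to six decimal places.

lat -46.551597°, lon 41.436302°

R = 6378137 m. λ = x/R = 41.43630165°.
φ = 2·arctan(exp(y/R)) − 90° = 2·arctan(0.39844) − 90° = -46.55159719°.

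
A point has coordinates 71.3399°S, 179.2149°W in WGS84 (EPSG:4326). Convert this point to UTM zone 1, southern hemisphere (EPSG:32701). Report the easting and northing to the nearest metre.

Zone 1 central meridian λ₀ = 6×1 − 183 = -177°; Δλ = -2.2149°.
Transverse Mercator on WGS84 with k₀ = 0.9996 gives E = 420921.045 m, N = 2083245.208 m.

E 420921 m, N 2083245 m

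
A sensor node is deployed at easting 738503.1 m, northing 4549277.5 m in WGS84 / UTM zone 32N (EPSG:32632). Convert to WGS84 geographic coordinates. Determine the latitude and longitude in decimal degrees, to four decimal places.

lat 41.0598°, lon 11.8383°

Zone 32N: λ₀ = 9°, k₀ = 0.9996, false easting 500000 m.
Meridian distance M = (N − FN)/k₀ = 4551097.9 m.
Inverse transverse Mercator on WGS84 gives φ = 41.05980039°, λ = 11.83830056°.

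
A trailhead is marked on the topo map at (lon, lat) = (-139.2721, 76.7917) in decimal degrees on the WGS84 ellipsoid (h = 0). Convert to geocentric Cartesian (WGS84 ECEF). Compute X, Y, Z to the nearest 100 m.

X -1107900 m, Y -953900 m, Z 6187500 m

WGS84: a = 6378137 m, e² = 0.006694380; N(φ) = a/√(1−e²sin²φ) = 6398468.044 m.
X = (N+h)·cosφ·cosλ = -1107926.617 m; Y = (N+h)·cosφ·sinλ = -953906.266 m; Z = (N(1−e²)+h)·sinφ = 6187501.132 m.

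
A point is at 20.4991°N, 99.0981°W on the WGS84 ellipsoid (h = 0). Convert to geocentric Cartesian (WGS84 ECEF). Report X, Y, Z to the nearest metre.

X -945070 m, Y -5901520 m, Z 2219536 m

WGS84: a = 6378137 m, e² = 0.006694380; N(φ) = a/√(1−e²sin²φ) = 6380756.726 m.
X = (N+h)·cosφ·cosλ = -945069.592 m; Y = (N+h)·cosφ·sinλ = -5901519.756 m; Z = (N(1−e²)+h)·sinφ = 2219535.668 m.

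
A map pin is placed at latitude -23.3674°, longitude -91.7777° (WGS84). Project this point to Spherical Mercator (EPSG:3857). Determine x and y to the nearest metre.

x -10216647 m, y -2676510 m

Web Mercator is spherical with R = a = 6378137 m.
x = R·λ = 6378137 × -1.601823045 = -10216646.830 m.
y = R·ln tan(π/4 + φ/2) = 6378137 × -0.419638264 = -2676510.336 m.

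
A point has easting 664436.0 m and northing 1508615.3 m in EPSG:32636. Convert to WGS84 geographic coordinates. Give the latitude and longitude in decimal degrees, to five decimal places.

Zone 36N: λ₀ = 33°, k₀ = 0.9996, false easting 500000 m.
Meridian distance M = (N − FN)/k₀ = 1509219.0 m.
Inverse transverse Mercator on WGS84 gives φ = 13.64170030°, λ = 34.52019999°.

lat 13.64170°, lon 34.52020°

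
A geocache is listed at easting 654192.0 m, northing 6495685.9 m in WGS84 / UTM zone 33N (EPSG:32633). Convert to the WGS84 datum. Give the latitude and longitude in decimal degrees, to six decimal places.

lat 58.574200°, lon 17.651600°

Zone 33N: λ₀ = 15°, k₀ = 0.9996, false easting 500000 m.
Meridian distance M = (N − FN)/k₀ = 6498285.2 m.
Inverse transverse Mercator on WGS84 gives φ = 58.57419965°, λ = 17.65160022°.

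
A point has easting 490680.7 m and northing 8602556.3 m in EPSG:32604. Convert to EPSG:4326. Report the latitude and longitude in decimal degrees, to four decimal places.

lat 77.4996°, lon -159.3857°

Zone 4N: λ₀ = -159°, k₀ = 0.9996, false easting 500000 m.
Meridian distance M = (N − FN)/k₀ = 8605998.7 m.
Inverse transverse Mercator on WGS84 gives φ = 77.49959982°, λ = -159.38569887°.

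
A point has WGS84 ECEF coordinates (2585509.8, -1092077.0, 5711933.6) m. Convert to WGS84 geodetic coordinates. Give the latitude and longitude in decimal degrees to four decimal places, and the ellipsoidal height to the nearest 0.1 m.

λ = atan2(Y, X) = -22.89839970°; p = √(X²+Y²) = 2806687.2 m.
Bowring's method on WGS84 (a = 6378137 m, b = 6356752.314 m) gives φ = 63.98369953°, h = 3355.489 m.

lat 63.9837°, lon -22.8984°, h 3355.5 m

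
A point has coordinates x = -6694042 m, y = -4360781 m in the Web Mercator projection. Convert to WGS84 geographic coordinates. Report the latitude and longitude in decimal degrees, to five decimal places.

R = 6378137 m. λ = x/R = -60.13360241°.
φ = 2·arctan(exp(y/R)) − 90° = 2·arctan(0.50474) − 90° = -36.43599755°.

lat -36.43600°, lon -60.13360°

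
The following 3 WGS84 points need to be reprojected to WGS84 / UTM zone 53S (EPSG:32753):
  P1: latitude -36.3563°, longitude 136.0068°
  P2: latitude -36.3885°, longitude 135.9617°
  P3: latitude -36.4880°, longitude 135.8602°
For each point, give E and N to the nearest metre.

UTM zone 53S: λ₀ = 135°, k₀ = 0.9996.
P1 (-36.3563°, 136.0068°) → (590331.956, 5976060.980) m.
P2 (-36.3885°, 135.9617°) → (586249.827, 5972530.368) m.
P3 (-36.4880°, 135.8602°) → (577048.179, 5961579.055) m.

P1: E 590332 m, N 5976061 m; P2: E 586250 m, N 5972530 m; P3: E 577048 m, N 5961579 m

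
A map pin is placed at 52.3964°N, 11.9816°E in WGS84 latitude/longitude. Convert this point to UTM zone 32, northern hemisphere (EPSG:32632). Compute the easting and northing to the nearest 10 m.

Zone 32 central meridian λ₀ = 6×32 − 183 = 9°; Δλ = +2.9816°.
Transverse Mercator on WGS84 with k₀ = 0.9996 gives E = 702852.249 m, N = 5809311.664 m.

E 702850 m, N 5809310 m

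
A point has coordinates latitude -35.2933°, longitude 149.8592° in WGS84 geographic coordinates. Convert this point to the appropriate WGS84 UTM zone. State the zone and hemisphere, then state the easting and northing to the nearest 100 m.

Longitude 149.8592° lies in the 6° band [144°, 150°), giving zone 55; latitude is south of the equator, so 55S.
Zone 55 central meridian λ₀ = 6×55 − 183 = 147°; Δλ = +2.8592°.
Transverse Mercator on WGS84 with k₀ = 0.9996 gives E = 760008.489 m, N = 6090680.211 m.

Zone 55S: E 760000 m, N 6090700 m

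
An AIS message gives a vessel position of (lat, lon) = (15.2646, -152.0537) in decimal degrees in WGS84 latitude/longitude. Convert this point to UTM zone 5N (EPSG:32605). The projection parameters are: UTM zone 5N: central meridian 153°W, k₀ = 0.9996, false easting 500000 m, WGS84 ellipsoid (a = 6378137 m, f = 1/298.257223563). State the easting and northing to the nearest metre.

E 601612 m, N 1687813 m

Zone 5 central meridian λ₀ = 6×5 − 183 = -153°; Δλ = +0.9463°.
Transverse Mercator on WGS84 with k₀ = 0.9996 gives E = 601612.142 m, N = 1687813.203 m.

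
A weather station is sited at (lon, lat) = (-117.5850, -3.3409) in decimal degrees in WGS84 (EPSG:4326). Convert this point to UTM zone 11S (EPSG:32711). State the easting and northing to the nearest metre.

E 435013 m, N 9630707 m

Zone 11 central meridian λ₀ = 6×11 − 183 = -117°; Δλ = -0.5850°.
Transverse Mercator on WGS84 with k₀ = 0.9996 gives E = 435012.911 m, N = 9630706.635 m.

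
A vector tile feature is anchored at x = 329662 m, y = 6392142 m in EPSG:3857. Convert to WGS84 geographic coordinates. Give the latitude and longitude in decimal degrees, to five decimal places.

R = 6378137 m. λ = x/R = 2.96140413°.
φ = 2·arctan(exp(y/R)) − 90° = 2·arctan(2.72426) − 90° = 49.68640036°.

lat 49.68640°, lon 2.96140°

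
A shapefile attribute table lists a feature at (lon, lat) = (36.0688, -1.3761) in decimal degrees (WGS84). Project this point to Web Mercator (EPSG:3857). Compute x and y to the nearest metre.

Web Mercator is spherical with R = a = 6378137 m.
x = R·λ = 6378137 × 0.629519317 = 4015160.450 m.
y = R·ln tan(π/4 + φ/2) = 6378137 × -0.024019785 = -153201.481 m.

x 4015160 m, y -153201 m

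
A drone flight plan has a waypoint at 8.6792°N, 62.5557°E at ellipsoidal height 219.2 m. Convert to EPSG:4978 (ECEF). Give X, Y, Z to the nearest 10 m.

WGS84: a = 6378137 m, e² = 0.006694380; N(φ) = a/√(1−e²sin²φ) = 6378623.199 m.
X = (N+h)·cosφ·cosλ = 2906253.922 m; Y = (N+h)·cosφ·sinλ = 5596137.828 m; Z = (N(1−e²)+h)·sinφ = 956136.160 m.

X 2906250 m, Y 5596140 m, Z 956140 m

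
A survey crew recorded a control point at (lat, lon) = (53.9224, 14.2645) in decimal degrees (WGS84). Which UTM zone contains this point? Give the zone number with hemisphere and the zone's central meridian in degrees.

Zone 33N, central meridian 15°

UTM zone = ⌊(λ + 180)/6⌋ + 1; 14.2645° ∈ [12°, 18°) → zone 33.
Hemisphere: N (φ ≥ 0).
Central meridian λ₀ = 6×33 − 183 = 15°.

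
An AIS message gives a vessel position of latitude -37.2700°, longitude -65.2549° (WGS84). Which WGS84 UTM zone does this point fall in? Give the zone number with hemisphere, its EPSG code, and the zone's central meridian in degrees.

Zone 20S (EPSG:32720), central meridian -63°

UTM zone = ⌊(λ + 180)/6⌋ + 1; -65.2549° ∈ [-66°, -60°) → zone 20.
Hemisphere: S (φ < 0).
Central meridian λ₀ = 6×20 − 183 = -63°.
EPSG code: 32720.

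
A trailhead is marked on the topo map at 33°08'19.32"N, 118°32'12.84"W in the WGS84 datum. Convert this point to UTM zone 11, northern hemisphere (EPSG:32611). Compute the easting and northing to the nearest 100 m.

Zone 11 central meridian λ₀ = 6×11 − 183 = -117°; Δλ = -1.5369°.
Transverse Mercator on WGS84 with k₀ = 0.9996 gives E = 356647.293 m, N = 3667714.611 m.

E 356600 m, N 3667700 m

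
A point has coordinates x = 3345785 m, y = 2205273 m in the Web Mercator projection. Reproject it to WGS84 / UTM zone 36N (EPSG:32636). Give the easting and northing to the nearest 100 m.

E 190800 m, N 2150700 m

Web Mercator inverse (R = 6378137 m) → φ = 19.42699724°, λ = 30.05569803°.
UTM 36N forward: E = 190804.839 m, N = 2150718.849 m.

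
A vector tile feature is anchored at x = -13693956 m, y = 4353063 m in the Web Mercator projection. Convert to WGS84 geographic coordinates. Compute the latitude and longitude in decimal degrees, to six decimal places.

R = 6378137 m. λ = x/R = -123.01489975°.
φ = 2·arctan(exp(y/R)) − 90° = 2·arctan(1.97881) − 90° = 36.380198497°.

lat 36.380198°, lon -123.014900°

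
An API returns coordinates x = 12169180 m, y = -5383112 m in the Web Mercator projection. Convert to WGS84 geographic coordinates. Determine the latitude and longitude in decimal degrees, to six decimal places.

R = 6378137 m. λ = x/R = 109.31760389°.
φ = 2·arctan(exp(y/R)) − 90° = 2·arctan(0.42999) − 90° = -43.46560271°.

lat -43.465603°, lon 109.317604°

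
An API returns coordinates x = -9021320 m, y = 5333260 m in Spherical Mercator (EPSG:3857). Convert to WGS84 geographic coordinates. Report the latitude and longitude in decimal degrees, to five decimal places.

R = 6378137 m. λ = x/R = -81.03989639°.
φ = 2·arctan(exp(y/R)) − 90° = 2·arctan(2.30753) − 90° = 43.13970103°.

lat 43.13970°, lon -81.03990°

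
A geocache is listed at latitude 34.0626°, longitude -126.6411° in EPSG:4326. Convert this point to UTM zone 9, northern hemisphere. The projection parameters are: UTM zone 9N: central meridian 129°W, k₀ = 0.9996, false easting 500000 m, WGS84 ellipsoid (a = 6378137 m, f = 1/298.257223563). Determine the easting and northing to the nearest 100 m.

Zone 9 central meridian λ₀ = 6×9 − 183 = -129°; Δλ = +2.3589°.
Transverse Mercator on WGS84 with k₀ = 0.9996 gives E = 717702.474 m, N = 3771607.889 m.

E 717700 m, N 3771600 m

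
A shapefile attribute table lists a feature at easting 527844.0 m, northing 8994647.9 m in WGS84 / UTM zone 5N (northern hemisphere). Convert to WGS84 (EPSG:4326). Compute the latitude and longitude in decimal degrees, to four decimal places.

Zone 5N: λ₀ = -153°, k₀ = 0.9996, false easting 500000 m.
Meridian distance M = (N − FN)/k₀ = 8998247.2 m.
Inverse transverse Mercator on WGS84 gives φ = 81.00950026°, λ = -151.40380023°.

lat 81.0095°, lon -151.4038°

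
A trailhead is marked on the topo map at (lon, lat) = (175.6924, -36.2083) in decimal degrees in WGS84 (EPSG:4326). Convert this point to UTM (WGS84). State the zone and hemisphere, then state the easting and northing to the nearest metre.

Longitude 175.6924° lies in the 6° band [174°, 180°), giving zone 60; latitude is south of the equator, so 60S.
Zone 60 central meridian λ₀ = 6×60 − 183 = 177°; Δλ = -1.3076°.
Transverse Mercator on WGS84 with k₀ = 0.9996 gives E = 382456.710 m, N = 5992155.224 m.

Zone 60S: E 382457 m, N 5992155 m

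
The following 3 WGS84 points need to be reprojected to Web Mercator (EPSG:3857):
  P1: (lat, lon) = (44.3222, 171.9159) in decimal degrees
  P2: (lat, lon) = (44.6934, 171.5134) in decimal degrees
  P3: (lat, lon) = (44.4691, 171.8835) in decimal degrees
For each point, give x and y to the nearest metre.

Web Mercator: x = R·λ, y = R·ln tan(π/4+φ/2), R = 6378137 m.
P1 (44.3222°, 171.9159°) → (19137590.447, 5515439.518) m.
P2 (44.6934°, 171.5134°) → (19092784.352, 5573382.049) m.
P3 (44.4691°, 171.8835°) → (19133983.696, 5538325.810) m.

P1: x 19137590 m, y 5515440 m; P2: x 19092784 m, y 5573382 m; P3: x 19133984 m, y 5538326 m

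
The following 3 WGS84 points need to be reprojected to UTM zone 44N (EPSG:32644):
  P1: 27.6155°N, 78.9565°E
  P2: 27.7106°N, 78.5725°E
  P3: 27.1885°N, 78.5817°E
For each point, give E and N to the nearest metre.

UTM zone 44N: λ₀ = 81°, k₀ = 0.9996.
P1 (27.6155°, 78.9565°) → (298344.713, 3056277.904) m.
P2 (27.7106°, 78.5725°) → (260646.533, 3067503.428) m.
P3 (27.1885°, 78.5817°) → (260427.542, 3009624.645) m.

P1: E 298345 m, N 3056278 m; P2: E 260647 m, N 3067503 m; P3: E 260428 m, N 3009625 m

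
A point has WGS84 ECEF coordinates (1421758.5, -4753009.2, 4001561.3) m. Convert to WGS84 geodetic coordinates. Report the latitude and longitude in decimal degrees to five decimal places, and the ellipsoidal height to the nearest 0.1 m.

λ = atan2(Y, X) = -73.34659936°; p = √(X²+Y²) = 4961098.0 m.
Bowring's method on WGS84 (a = 6378137 m, b = 6356752.314 m) gives φ = 39.07730027°, h = 4090.909 m.

lat 39.07730°, lon -73.34660°, h 4090.9 m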